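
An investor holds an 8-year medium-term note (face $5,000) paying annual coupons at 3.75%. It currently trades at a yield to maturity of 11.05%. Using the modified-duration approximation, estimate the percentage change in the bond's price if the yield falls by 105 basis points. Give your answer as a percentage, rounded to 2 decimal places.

+6.39%

Periodic yield y = 0.1105. Modified duration first:
  t   CF        PV=CF/(1+0.1105)^t    t·PV
  1       187.50       168.8429       168.8429
  2       187.50       152.0422       304.0844
  3       187.50       136.9133       410.7398
  4       187.50       123.2898       493.1591
  5       187.50       111.0218       555.1092
  6       187.50        99.9747       599.8479
  7       187.50        90.0267       630.1869
  8     5,187.50     2,242.8984    17,943.1874
  Σ                  3,125.0097    21,105.1576
P = 3,125.0097; D_Mac = 6.75363 yrs; D_mod = 6.75363/(1+0.1105) = 6.08161 yrs.
ΔP/P ≈ -D_mod · Δy = -6.08161 × (-0.0105) = +0.063857 = +6.3857%.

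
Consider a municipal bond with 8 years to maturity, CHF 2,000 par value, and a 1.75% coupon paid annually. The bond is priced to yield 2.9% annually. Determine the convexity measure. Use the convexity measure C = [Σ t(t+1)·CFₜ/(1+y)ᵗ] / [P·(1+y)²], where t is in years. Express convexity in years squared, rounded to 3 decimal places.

With y = 0.029:
  t   CF        PV=CF/(1+0.029)^t    t·PV        t(t+1)·PV
  1        35.00        34.0136        34.0136          68.0272
  2        35.00        33.0550        66.1100         198.3301
  3        35.00        32.1234        96.3703         385.4812
  4        35.00        31.2181       124.8724         624.3621
  5        35.00        30.3383       151.6915         910.1489
  6        35.00        29.4833       176.8997       1,238.2978
  7        35.00        28.6524       200.5665       1,604.5322
  8     2,035.00     1,618.9797    12,951.8380     116,566.5417
  Σ                  1,837.8638    13,802.3620     121,595.7211
P = 1,837.8638.
Convexity = Σ t(t+1)·PV / [P·(1+y)²] = 121,595.7211 / (1,837.8638 × 1.058841) = 62.48478.

62.485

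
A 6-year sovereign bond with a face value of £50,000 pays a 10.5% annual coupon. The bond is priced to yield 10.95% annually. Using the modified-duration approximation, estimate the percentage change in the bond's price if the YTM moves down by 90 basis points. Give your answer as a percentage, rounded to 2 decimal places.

Periodic yield y = 0.1095. Modified duration first:
  t   CF        PV=CF/(1+0.1095)^t    t·PV
  1     5,250.00     4,731.8612     4,731.8612
  2     5,250.00     4,264.8591     8,529.7182
  3     5,250.00     3,843.9469    11,531.8408
  4     5,250.00     3,464.5759    13,858.3035
  5     5,250.00     3,122.6461    15,613.2306
  6    55,250.00    29,618.8671   177,713.2026
  Σ                 49,046.7564   231,978.1569
P = 49,046.7564; D_Mac = 4.72973 yrs; D_mod = 4.72973/(1+0.1095) = 4.26294 yrs.
ΔP/P ≈ -D_mod · Δy = -4.26294 × (-0.009) = +0.038366 = +3.8366%.

+3.84%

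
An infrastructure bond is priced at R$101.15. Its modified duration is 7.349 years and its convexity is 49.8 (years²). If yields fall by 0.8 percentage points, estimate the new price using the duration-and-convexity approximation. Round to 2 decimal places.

Duration effect: -D_mod·Δy = -7.349 × (-0.008) = +0.058792
Convexity effect: ½·C·(Δy)² = 0.5 × 49.8 × (-0.008)² = +0.0015936
ΔP/P ≈ +0.058792 + 0.0015936 = +0.0603856
New price ≈ 101.15 × (1 + 0.0603856) = 107.25800344.

R$107.26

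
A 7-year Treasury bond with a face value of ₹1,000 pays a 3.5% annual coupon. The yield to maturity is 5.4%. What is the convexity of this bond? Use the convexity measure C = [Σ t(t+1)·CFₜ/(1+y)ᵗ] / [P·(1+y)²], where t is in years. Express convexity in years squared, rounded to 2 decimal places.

43.58

With y = 0.054:
  t   CF        PV=CF/(1+0.054)^t    t·PV        t(t+1)·PV
  1        35.00        33.2068        33.2068          66.4137
  2        35.00        31.5055        63.0111         189.0332
  3        35.00        29.8914        89.6742         358.6968
  4        35.00        28.3600       113.4398         567.1992
  5        35.00        26.9070       134.5349         807.2095
  6        35.00        25.5284       153.1707       1,072.1947
  7     1,035.00       716.2359     5,013.6512      40,109.2093
  Σ                    891.6350     5,600.6887      43,169.9563
P = 891.6350.
Convexity = Σ t(t+1)·PV / [P·(1+y)²] = 43,169.9563 / (891.6350 × 1.110916) = 43.58261.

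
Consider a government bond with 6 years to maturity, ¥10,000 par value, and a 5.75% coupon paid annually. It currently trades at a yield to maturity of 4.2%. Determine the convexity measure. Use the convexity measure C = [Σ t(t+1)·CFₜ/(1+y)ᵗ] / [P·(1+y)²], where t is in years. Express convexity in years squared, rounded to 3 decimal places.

With y = 0.042:
  t   CF        PV=CF/(1+0.042)^t    t·PV        t(t+1)·PV
  1       575.00       551.8234       551.8234       1,103.6468
  2       575.00       529.5810     1,059.1620       3,177.4861
  3       575.00       508.2351     1,524.7054       6,098.8217
  4       575.00       487.7497     1,950.9986       9,754.9931
  5       575.00       468.0899     2,340.4494      14,042.6963
  6    10,575.00     8,261.7883    49,570.7298     346,995.1085
  Σ                 10,807.2674    56,997.8686     381,172.7524
P = 10,807.2674.
Convexity = Σ t(t+1)·PV / [P·(1+y)²] = 381,172.7524 / (10,807.2674 × 1.085764) = 32.48408.

32.484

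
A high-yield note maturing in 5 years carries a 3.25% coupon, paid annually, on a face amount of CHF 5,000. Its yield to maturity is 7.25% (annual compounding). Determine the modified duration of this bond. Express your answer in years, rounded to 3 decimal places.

4.347 years

Periodic yield y = 0.0725. First find Macaulay duration:
  t   CF        PV=CF/(1+0.0725)^t    t·PV
  1       162.50       151.5152       151.5152
  2       162.50       141.2729       282.5457
  3       162.50       131.7230       395.1689
  4       162.50       122.8186       491.2744
  5     5,162.50     3,638.0910    18,190.4551
  Σ                  4,185.4206    19,510.9593
P = 4,185.4206; Macaulay duration = 19,510.9593 / 4,185.4206 = 4.66165 years.
Modified duration = D_Mac / (1 + y) = 4.66165 / 1.0725 = 4.34653 years.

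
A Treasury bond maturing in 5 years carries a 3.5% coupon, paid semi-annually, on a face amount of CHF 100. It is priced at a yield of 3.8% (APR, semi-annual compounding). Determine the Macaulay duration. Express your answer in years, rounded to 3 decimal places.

4.627 years

Periodic yield y = 0.019. Discount each cash flow and weight by its period:
  t   CF        PV=CF/(1+0.019)^t    t·PV
  1         1.75         1.7174         1.7174
  2         1.75         1.6853         3.3707
  3         1.75         1.6539         4.9618
  4         1.75         1.6231         6.4923
  5         1.75         1.5928         7.9641
  6         1.75         1.5631         9.3787
  7         1.75         1.5340        10.7378
  8         1.75         1.5054        12.0430
  9         1.75         1.4773        13.2958
  10      101.75        84.2932       842.9321
  Σ                     98.6455       912.8937
Price P = Σ PV = 98.6455.
Macaulay duration = Σ(t·PV) / P = 912.8937 / 98.6455 = 9.25428 half-year periods.
In years: 9.25428 / 2 = 4.62714 years.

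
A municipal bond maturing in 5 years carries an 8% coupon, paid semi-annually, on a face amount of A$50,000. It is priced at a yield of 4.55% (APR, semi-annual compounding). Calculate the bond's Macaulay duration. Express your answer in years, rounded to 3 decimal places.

Periodic yield y = 0.02275. Discount each cash flow and weight by its period:
  t   CF        PV=CF/(1+0.02275)^t    t·PV
  1     2,000.00     1,955.5121     1,955.5121
  2     2,000.00     1,912.0138     3,824.0276
  3     2,000.00     1,869.4830     5,608.4491
  4     2,000.00     1,827.8984     7,311.5934
  5     2,000.00     1,787.2387     8,936.1934
  6     2,000.00     1,747.4834    10,484.9006
  7     2,000.00     1,708.6125    11,960.2875
  8     2,000.00     1,670.6062    13,364.8496
  9     2,000.00     1,633.4453    14,701.0079
  10   52,000.00    41,524.8873   415,248.8725
  Σ                 57,637.1807   493,395.6938
Price P = Σ PV = 57,637.1807.
Macaulay duration = Σ(t·PV) / P = 493,395.6938 / 57,637.1807 = 8.56037 half-year periods.
In years: 8.56037 / 2 = 4.28019 years.

4.280 years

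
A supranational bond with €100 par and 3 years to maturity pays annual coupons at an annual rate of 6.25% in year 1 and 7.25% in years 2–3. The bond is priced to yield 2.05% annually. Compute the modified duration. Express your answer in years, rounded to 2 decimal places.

Periodic yield y = 0.0205. First find Macaulay duration:
  t   CF        PV=CF/(1+0.0205)^t    t·PV
  1         6.25         6.1244         6.1244
  2         7.25         6.9616        13.9233
  3       107.25       100.9156       302.7468
  Σ                    114.0017       322.7945
P = 114.0017; Macaulay duration = 322.7945 / 114.0017 = 2.83149 years.
Modified duration = D_Mac / (1 + y) = 2.83149 / 1.0205 = 2.77461 years.

2.77 years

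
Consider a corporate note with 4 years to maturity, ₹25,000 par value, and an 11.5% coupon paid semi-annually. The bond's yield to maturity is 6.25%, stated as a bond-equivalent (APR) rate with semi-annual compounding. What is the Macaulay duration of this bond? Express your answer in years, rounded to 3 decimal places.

3.379 years

Periodic yield y = 0.03125. Discount each cash flow and weight by its period:
  t   CF        PV=CF/(1+0.03125)^t    t·PV
  1     1,437.50     1,393.9394     1,393.9394
  2     1,437.50     1,351.6988     2,703.3976
  3     1,437.50     1,310.7382     3,932.2147
  4     1,437.50     1,271.0189     5,084.0756
  5     1,437.50     1,232.5032     6,162.5159
  6     1,437.50     1,195.1546     7,170.9275
  7     1,437.50     1,158.9378     8,112.5645
  8    26,437.50    20,668.4873   165,347.8984
  Σ                 29,582.4782   199,907.5336
Price P = Σ PV = 29,582.4782.
Macaulay duration = Σ(t·PV) / P = 199,907.5336 / 29,582.4782 = 6.75763 half-year periods.
In years: 6.75763 / 2 = 3.37882 years.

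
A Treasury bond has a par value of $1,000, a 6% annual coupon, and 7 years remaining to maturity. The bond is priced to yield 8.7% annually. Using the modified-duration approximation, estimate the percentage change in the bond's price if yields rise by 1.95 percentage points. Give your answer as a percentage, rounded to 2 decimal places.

-10.44%

Periodic yield y = 0.087. Modified duration first:
  t   CF        PV=CF/(1+0.087)^t    t·PV
  1        60.00        55.1978        55.1978
  2        60.00        50.7799       101.5599
  3        60.00        46.7157       140.1470
  4        60.00        42.9767       171.9068
  5        60.00        39.5370       197.6849
  6        60.00        36.3726       218.2354
  7     1,060.00       591.1519     4,138.0630
  Σ                    862.7315     5,022.7948
P = 862.7315; D_Mac = 5.82197 yrs; D_mod = 5.82197/(1+0.087) = 5.35600 yrs.
ΔP/P ≈ -D_mod · Δy = -5.35600 × (+0.0195) = -0.104442 = -10.4442%.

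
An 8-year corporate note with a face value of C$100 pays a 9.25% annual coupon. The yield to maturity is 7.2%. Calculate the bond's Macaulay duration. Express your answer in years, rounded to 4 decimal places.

Periodic yield y = 0.072. Discount each cash flow and weight by its year:
  t   CF        PV=CF/(1+0.072)^t    t·PV
  1         9.25         8.6287         8.6287
  2         9.25         8.0492        16.0984
  3         9.25         7.5086        22.5257
  4         9.25         7.0043        28.0171
  5         9.25         6.5338        32.6691
  6         9.25         6.0950        36.5699
  7         9.25         5.6856        39.7994
  8       109.25        62.6416       501.1332
  Σ                    112.1469       685.4415
Price P = Σ PV = 112.1469.
Macaulay duration = Σ(t·PV) / P = 685.4415 / 112.1469 = 6.11200 years.

6.1120 years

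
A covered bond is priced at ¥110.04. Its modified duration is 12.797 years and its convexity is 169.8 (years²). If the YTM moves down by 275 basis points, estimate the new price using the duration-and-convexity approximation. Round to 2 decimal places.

Duration effect: -D_mod·Δy = -12.797 × (-0.0275) = +0.3519175
Convexity effect: ½·C·(Δy)² = 0.5 × 169.8 × (-0.0275)² = +0.064205625
ΔP/P ≈ +0.3519175 + 0.064205625 = +0.416123125
New price ≈ 110.04 × (1 + 0.416123125) = 155.830188675.

¥155.83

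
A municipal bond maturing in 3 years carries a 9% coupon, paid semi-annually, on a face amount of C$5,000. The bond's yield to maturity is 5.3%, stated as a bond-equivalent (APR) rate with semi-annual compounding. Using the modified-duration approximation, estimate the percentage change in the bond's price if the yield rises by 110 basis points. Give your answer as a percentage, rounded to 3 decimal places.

Periodic yield y = 0.0265. Modified duration first:
  t   CF        PV=CF/(1+0.0265)^t    t·PV
  1       225.00       219.1914       219.1914
  2       225.00       213.5328       427.0656
  3       225.00       208.0203       624.0608
  4       225.00       202.6500       810.6002
  5       225.00       197.4185       987.0923
  6     5,225.00     4,466.1425    26,796.8548
  Σ                  5,506.9555    29,864.8651
P = 5,506.9555; D_Mac = 5.42312 half-year periods = 2.71156 yrs; D_mod = 2.71156/(1+0.0265) = 2.64156 yrs.
ΔP/P ≈ -D_mod · Δy = -2.64156 × (+0.011) = -0.029057 = -2.9057%.

-2.906%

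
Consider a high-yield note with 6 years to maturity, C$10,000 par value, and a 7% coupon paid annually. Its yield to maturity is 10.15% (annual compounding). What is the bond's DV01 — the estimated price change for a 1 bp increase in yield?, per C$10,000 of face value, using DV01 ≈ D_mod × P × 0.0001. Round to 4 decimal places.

Periodic yield y = 0.1015.
  t   CF        PV=CF/(1+0.1015)^t    t·PV
  1       700.00       635.4970       635.4970
  2       700.00       576.9379     1,153.8757
  3       700.00       523.7747     1,571.3242
  4       700.00       475.5104     1,902.0417
  5       700.00       431.6935     2,158.4676
  6    10,700.00     5,990.6889    35,944.1335
  Σ                  8,634.1025    43,365.3398
P = 8,634.1025; D_Mac = 5.02256 yrs; D_mod = 4.55975 yrs.
DV01 ≈ 4.55975 × 8,634.1025 × 0.0001 = 3.936935.

C$3.9369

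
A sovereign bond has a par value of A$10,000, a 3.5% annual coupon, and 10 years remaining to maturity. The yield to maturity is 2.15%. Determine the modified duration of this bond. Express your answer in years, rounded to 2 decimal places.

8.52 years

Periodic yield y = 0.0215. First find Macaulay duration:
  t   CF        PV=CF/(1+0.0215)^t    t·PV
  1       350.00       342.6334       342.6334
  2       350.00       335.4218       670.8436
  3       350.00       328.3620       985.0861
  4       350.00       321.4508     1,285.8033
  5       350.00       314.6851     1,573.4255
  6       350.00       308.0618     1,848.3707
  7       350.00       301.5779     2,111.0450
  8       350.00       295.2304     2,361.8432
  9       350.00       289.0165     2,601.1489
  10   10,350.00     8,366.7471    83,667.4707
  Σ                 11,203.1868    97,447.6704
P = 11,203.1868; Macaulay duration = 97,447.6704 / 11,203.1868 = 8.69821 years.
Modified duration = D_Mac / (1 + y) = 8.69821 / 1.0215 = 8.51513 years.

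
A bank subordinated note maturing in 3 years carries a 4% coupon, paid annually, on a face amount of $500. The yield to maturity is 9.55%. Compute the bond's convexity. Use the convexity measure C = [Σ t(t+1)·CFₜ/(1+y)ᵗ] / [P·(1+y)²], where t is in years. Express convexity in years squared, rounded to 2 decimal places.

9.45

With y = 0.0955:
  t   CF        PV=CF/(1+0.0955)^t    t·PV        t(t+1)·PV
  1        20.00        18.2565        18.2565          36.5130
  2        20.00        16.6650        33.3300          99.9900
  3       520.00       395.5179     1,186.5538       4,746.2154
  Σ                    430.4395     1,238.1403       4,882.7184
P = 430.4395.
Convexity = Σ t(t+1)·PV / [P·(1+y)²] = 4,882.7184 / (430.4395 × 1.200120) = 9.45202.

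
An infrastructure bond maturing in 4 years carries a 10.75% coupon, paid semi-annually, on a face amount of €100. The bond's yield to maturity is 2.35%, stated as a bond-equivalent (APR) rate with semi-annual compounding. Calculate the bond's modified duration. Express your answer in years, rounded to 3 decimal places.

3.409 years

Periodic yield y = 0.01175. First find Macaulay duration:
  t   CF        PV=CF/(1+0.01175)^t    t·PV
  1        5.375         5.3126         5.3126
  2        5.375         5.2509        10.5018
  3        5.375         5.1899        15.5697
  4        5.375         5.1296        20.5185
  5        5.375         5.0701        25.3503
  6        5.375         5.0112        30.0670
  7        5.375         4.9530        34.6708
  8      105.375        95.9736       767.7890
  Σ                    131.8908       909.7796
P = 131.8908; Macaulay duration = 909.7796 / 131.8908 = 6.89798 half-year periods = 3.44899 years.
Modified duration = D_Mac / (1 + y) = 3.44899 / 1.01175 = 3.40893 years.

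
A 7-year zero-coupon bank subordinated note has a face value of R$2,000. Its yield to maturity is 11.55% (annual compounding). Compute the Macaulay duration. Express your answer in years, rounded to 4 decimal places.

A zero-coupon bond has a single cash flow at maturity, so its Macaulay duration equals its maturity: 7 years.

7.0000 years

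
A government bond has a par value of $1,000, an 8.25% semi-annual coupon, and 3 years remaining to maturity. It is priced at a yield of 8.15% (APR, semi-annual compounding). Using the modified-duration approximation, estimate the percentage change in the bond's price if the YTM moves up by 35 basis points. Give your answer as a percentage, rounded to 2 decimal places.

Periodic yield y = 0.04075. Modified duration first:
  t   CF        PV=CF/(1+0.04075)^t    t·PV
  1        41.25        39.6349        39.6349
  2        41.25        38.0830        76.1660
  3        41.25        36.5919       109.7756
  4        41.25        35.1591       140.6366
  5        41.25        33.7825       168.9125
  6     1,041.25       819.3633     4,916.1797
  Σ                  1,002.6147     5,451.3053
P = 1,002.6147; D_Mac = 5.43709 half-year periods = 2.71854 yrs; D_mod = 2.71854/(1+0.04075) = 2.61210 yrs.
ΔP/P ≈ -D_mod · Δy = -2.61210 × (+0.0035) = -0.009142 = -0.9142%.

-0.91%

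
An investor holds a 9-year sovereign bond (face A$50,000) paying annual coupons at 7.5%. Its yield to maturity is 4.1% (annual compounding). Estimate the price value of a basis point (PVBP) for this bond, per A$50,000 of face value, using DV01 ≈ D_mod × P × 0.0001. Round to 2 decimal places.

Periodic yield y = 0.041.
  t   CF        PV=CF/(1+0.041)^t    t·PV
  1     3,750.00     3,602.3055     3,602.3055
  2     3,750.00     3,460.4279     6,920.8559
  3     3,750.00     3,324.1383     9,972.4148
  4     3,750.00     3,193.2164    12,772.8656
  5     3,750.00     3,067.4509    15,337.2545
  6     3,750.00     2,946.6387    17,679.8323
  7     3,750.00     2,830.5847    19,814.0932
  8     3,750.00     2,719.1016    21,752.8126
  9    53,750.00    37,438.7985   336,949.1867
  Σ                 62,582.6625   444,801.6210
P = 62,582.6625; D_Mac = 7.10743 yrs; D_mod = 6.82750 yrs.
DV01 ≈ 6.82750 × 62,582.6625 × 0.0001 = 42.728302.

A$42.73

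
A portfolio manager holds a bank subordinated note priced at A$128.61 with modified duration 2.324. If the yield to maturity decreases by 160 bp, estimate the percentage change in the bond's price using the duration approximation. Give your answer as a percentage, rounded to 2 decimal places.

Duration approximation: ΔP/P ≈ -D_mod · Δy = -2.324 × (-0.016) = +0.037184.
As a percentage: +3.7184%.

+3.72%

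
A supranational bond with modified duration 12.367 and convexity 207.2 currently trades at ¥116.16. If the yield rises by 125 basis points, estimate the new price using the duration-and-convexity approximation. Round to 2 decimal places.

Duration effect: -D_mod·Δy = -12.367 × (+0.0125) = -0.1545875
Convexity effect: ½·C·(Δy)² = 0.5 × 207.2 × (0.0125)² = +0.0161875
ΔP/P ≈ -0.1545875 + 0.0161875 = -0.138400
New price ≈ 116.16 × (1 - 0.138400) = 100.083456.

¥100.08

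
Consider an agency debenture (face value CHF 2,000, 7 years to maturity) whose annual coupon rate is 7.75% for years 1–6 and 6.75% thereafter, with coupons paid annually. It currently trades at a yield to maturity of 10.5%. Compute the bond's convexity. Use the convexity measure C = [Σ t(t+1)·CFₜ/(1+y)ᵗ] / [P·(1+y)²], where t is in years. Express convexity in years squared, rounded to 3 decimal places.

33.361

With y = 0.105:
  t   CF        PV=CF/(1+0.105)^t    t·PV        t(t+1)·PV
  1       155.00       140.2715       140.2715         280.5430
  2       155.00       126.9425       253.8851         761.6552
  3       155.00       114.8801       344.6403       1,378.5614
  4       155.00       103.9639       415.8556       2,079.2781
  5       155.00        94.0850       470.4249       2,822.5495
  6       155.00        85.1448       510.8687       3,576.0808
  7     2,135.00     1,061.3581     7,429.5066      59,436.0529
  Σ                  1,726.6459     9,565.4527      70,334.7208
P = 1,726.6459.
Convexity = Σ t(t+1)·PV / [P·(1+y)²] = 70,334.7208 / (1,726.6459 × 1.221025) = 33.36122.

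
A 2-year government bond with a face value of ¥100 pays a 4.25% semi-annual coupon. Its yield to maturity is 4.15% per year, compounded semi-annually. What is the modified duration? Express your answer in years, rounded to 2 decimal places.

1.90 years

Periodic yield y = 0.02075. First find Macaulay duration:
  t   CF        PV=CF/(1+0.02075)^t    t·PV
  1        2.125         2.0818         2.0818
  2        2.125         2.0395         4.0790
  3        2.125         1.9980         5.9941
  4      102.125        94.0707       376.2829
  Σ                    100.1900       388.4378
P = 100.1900; Macaulay duration = 388.4378 / 100.1900 = 3.87701 half-year periods = 1.93850 years.
Modified duration = D_Mac / (1 + y) = 1.93850 / 1.02075 = 1.89910 years.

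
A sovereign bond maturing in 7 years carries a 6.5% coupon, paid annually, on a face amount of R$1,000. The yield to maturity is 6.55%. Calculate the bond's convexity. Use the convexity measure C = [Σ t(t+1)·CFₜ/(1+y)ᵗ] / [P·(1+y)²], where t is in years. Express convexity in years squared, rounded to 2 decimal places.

38.56

With y = 0.0655:
  t   CF        PV=CF/(1+0.0655)^t    t·PV        t(t+1)·PV
  1        65.00        61.0042        61.0042         122.0084
  2        65.00        57.2541       114.5082         343.5245
  3        65.00        53.7345       161.2034         644.8137
  4        65.00        50.4312       201.7249       1,008.6246
  5        65.00        47.3310       236.6552       1,419.9313
  6        65.00        44.4214       266.5286       1,865.7005
  7     1,065.00       683.0861     4,781.6025      38,252.8200
  Σ                    997.2626     5,823.2271      43,657.4229
P = 997.2626.
Convexity = Σ t(t+1)·PV / [P·(1+y)²] = 43,657.4229 / (997.2626 × 1.135290) = 38.56041.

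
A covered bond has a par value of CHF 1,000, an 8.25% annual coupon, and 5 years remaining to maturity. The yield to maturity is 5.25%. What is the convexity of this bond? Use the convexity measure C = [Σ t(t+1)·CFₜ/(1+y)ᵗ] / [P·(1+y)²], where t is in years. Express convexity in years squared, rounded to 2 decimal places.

22.34

With y = 0.0525:
  t   CF        PV=CF/(1+0.0525)^t    t·PV        t(t+1)·PV
  1        82.50        78.3848        78.3848         156.7696
  2        82.50        74.4749       148.9497         446.8492
  3        82.50        70.7600       212.2799         849.1196
  4        82.50        67.2304       268.9215       1,344.6075
  5     1,082.50       838.1416     4,190.7079      25,144.2472
  Σ                  1,128.9916     4,899.2438      27,941.5931
P = 1,128.9916.
Convexity = Σ t(t+1)·PV / [P·(1+y)²] = 27,941.5931 / (1,128.9916 × 1.107756) = 22.34170.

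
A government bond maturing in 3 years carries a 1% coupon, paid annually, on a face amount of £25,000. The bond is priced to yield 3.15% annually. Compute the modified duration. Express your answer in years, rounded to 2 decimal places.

2.88 years

Periodic yield y = 0.0315. First find Macaulay duration:
  t   CF        PV=CF/(1+0.0315)^t    t·PV
  1       250.00       242.3655       242.3655
  2       250.00       234.9641       469.9282
  3    25,250.00    23,006.6659    69,019.9977
  Σ                 23,483.9955    69,732.2914
P = 23,483.9955; Macaulay duration = 69,732.2914 / 23,483.9955 = 2.96935 years.
Modified duration = D_Mac / (1 + y) = 2.96935 / 1.0315 = 2.87868 years.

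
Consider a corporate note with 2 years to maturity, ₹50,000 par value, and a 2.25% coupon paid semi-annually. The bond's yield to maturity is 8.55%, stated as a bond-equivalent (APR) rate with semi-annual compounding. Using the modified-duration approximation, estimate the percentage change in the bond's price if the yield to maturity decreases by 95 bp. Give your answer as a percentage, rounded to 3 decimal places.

Periodic yield y = 0.04275. Modified duration first:
  t   CF        PV=CF/(1+0.04275)^t    t·PV
  1       562.50       539.4390       539.4390
  2       562.50       517.3234     1,034.6468
  3       562.50       496.1145     1,488.3435
  4    50,562.50    42,766.8974   171,067.5897
  Σ                 44,319.7743   174,130.0190
P = 44,319.7743; D_Mac = 3.92895 half-year periods = 1.96447 yrs; D_mod = 1.96447/(1+0.04275) = 1.88393 yrs.
ΔP/P ≈ -D_mod · Δy = -1.88393 × (-0.0095) = +0.017897 = +1.7897%.

+1.790%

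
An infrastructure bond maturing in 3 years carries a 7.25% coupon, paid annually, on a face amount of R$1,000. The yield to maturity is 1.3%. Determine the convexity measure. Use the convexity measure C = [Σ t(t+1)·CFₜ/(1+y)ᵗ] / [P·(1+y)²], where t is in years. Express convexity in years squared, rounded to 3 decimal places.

10.748

With y = 0.013:
  t   CF        PV=CF/(1+0.013)^t    t·PV        t(t+1)·PV
  1        72.50        71.5696        71.5696         143.1392
  2        72.50        70.6511       141.3023         423.9068
  3     1,072.50     1,031.7369     3,095.2107      12,380.8428
  Σ                  1,173.9576     3,308.0826      12,947.8888
P = 1,173.9576.
Convexity = Σ t(t+1)·PV / [P·(1+y)²] = 12,947.8888 / (1,173.9576 × 1.026169) = 10.74800.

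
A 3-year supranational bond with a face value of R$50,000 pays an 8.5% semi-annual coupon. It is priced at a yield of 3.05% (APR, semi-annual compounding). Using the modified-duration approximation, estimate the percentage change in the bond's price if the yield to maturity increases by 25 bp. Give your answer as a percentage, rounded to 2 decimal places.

-0.67%

Periodic yield y = 0.01525. Modified duration first:
  t   CF        PV=CF/(1+0.01525)^t    t·PV
  1     2,125.00     2,093.0805     2,093.0805
  2     2,125.00     2,061.6405     4,123.2810
  3     2,125.00     2,030.6727     6,092.0182
  4     2,125.00     2,000.1702     8,000.6806
  5     2,125.00     1,970.1257     9,850.6287
  6    52,125.00    47,600.1234   285,600.7407
  Σ                 57,755.8131   315,760.4297
P = 57,755.8131; D_Mac = 5.46716 half-year periods = 2.73358 yrs; D_mod = 2.73358/(1+0.01525) = 2.69252 yrs.
ΔP/P ≈ -D_mod · Δy = -2.69252 × (+0.0025) = -0.006731 = -0.6731%.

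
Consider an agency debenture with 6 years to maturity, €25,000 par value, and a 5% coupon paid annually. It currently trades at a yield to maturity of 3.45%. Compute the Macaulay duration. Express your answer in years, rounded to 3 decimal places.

Periodic yield y = 0.0345. Discount each cash flow and weight by its year:
  t   CF        PV=CF/(1+0.0345)^t    t·PV
  1     1,250.00     1,208.3132     1,208.3132
  2     1,250.00     1,168.0166     2,336.0332
  3     1,250.00     1,129.0639     3,387.1917
  4     1,250.00     1,091.4103     4,365.6410
  5     1,250.00     1,055.0123     5,275.0617
  6    26,250.00    21,416.3935   128,498.3610
  Σ                 27,068.2098   145,070.6019
Price P = Σ PV = 27,068.2098.
Macaulay duration = Σ(t·PV) / P = 145,070.6019 / 27,068.2098 = 5.35945 years.

5.359 years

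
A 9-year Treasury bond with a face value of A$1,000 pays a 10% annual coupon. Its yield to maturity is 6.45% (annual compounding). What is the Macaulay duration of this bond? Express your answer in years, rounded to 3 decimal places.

6.619 years

Periodic yield y = 0.0645. Discount each cash flow and weight by its year:
  t   CF        PV=CF/(1+0.0645)^t    t·PV
  1       100.00        93.9408        93.9408
  2       100.00        88.2488       176.4975
  3       100.00        82.9016       248.7049
  4       100.00        77.8785       311.5138
  5       100.00        73.1597       365.7983
  6       100.00        68.7268       412.3607
  7       100.00        64.5625       451.9375
  8       100.00        60.6505       485.2043
  9     1,100.00       626.7317     5,640.5857
  Σ                  1,236.8009     8,186.5436
Price P = Σ PV = 1,236.8009.
Macaulay duration = Σ(t·PV) / P = 8,186.5436 / 1,236.8009 = 6.61913 years.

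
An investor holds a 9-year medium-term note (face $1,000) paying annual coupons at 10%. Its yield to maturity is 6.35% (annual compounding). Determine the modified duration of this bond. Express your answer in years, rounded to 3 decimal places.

Periodic yield y = 0.0635. First find Macaulay duration:
  t   CF        PV=CF/(1+0.0635)^t    t·PV
  1       100.00        94.0291        94.0291
  2       100.00        88.4148       176.8296
  3       100.00        83.1357       249.4071
  4       100.00        78.1718       312.6871
  5       100.00        73.5043       367.5213
  6       100.00        69.1154       414.6926
  7       100.00        64.9887       454.9206
  8       100.00        61.1083       488.8662
  9     1,100.00       632.0555     5,688.4998
  Σ                  1,244.5236     8,247.4535
P = 1,244.5236; Macaulay duration = 8,247.4535 / 1,244.5236 = 6.62700 years.
Modified duration = D_Mac / (1 + y) = 6.62700 / 1.0635 = 6.23131 years.

6.231 years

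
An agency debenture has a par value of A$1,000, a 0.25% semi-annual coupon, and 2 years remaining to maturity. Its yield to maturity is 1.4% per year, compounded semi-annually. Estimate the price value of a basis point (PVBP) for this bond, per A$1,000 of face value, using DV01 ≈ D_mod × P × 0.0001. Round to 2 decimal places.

A$0.19

Periodic yield y = 0.007.
  t   CF        PV=CF/(1+0.007)^t    t·PV
  1         1.25         1.2413         1.2413
  2         1.25         1.2327         2.4654
  3         1.25         1.2241         3.6723
  4     1,001.25       973.6988     3,894.7953
  Σ                    977.3969     3,902.1743
P = 977.3969; D_Mac = 3.99242 half-year periods = 1.99621 yrs; D_mod = 1.98233 yrs.
DV01 ≈ 1.98233 × 977.3969 × 0.0001 = 0.193752.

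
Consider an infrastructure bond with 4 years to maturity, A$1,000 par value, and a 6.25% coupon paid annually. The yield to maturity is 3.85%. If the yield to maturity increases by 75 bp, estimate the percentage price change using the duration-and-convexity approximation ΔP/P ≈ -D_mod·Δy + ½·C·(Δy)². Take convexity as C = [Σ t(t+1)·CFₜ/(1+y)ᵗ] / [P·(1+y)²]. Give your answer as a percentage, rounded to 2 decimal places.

-2.61%

With y = 0.0385:
  t   CF        PV=CF/(1+0.0385)^t    t·PV        t(t+1)·PV
  1        62.50        60.1830        60.1830         120.3659
  2        62.50        57.9518       115.9036         347.7109
  3        62.50        55.8034       167.4101         669.6406
  4     1,062.50       913.4882     3,653.9527      18,269.7637
  Σ                  1,087.4263     3,997.4495      19,407.4811
P = 1,087.4263; D_Mac = 3.67606 yrs; D_mod = 3.53978 yrs; C = 16.54841.
Duration effect: -3.53978 × (+0.0075) = -0.026548
Convexity effect: 0.5 × 16.54841 × (0.0075)² = +0.0004654
ΔP/P ≈ -0.026548 + 0.0004654 = -0.026083 = -2.6083%.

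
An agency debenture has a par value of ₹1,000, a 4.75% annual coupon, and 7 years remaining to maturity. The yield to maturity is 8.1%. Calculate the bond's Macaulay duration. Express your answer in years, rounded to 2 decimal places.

Periodic yield y = 0.081. Discount each cash flow and weight by its year:
  t   CF        PV=CF/(1+0.081)^t    t·PV
  1        47.50        43.9408        43.9408
  2        47.50        40.6483        81.2966
  3        47.50        37.6025       112.8075
  4        47.50        34.7849       139.1396
  5        47.50        32.1785       160.8923
  6        47.50        29.7673       178.6038
  7     1,047.50       607.2593     4,250.8151
  Σ                    826.1815     4,967.4956
Price P = Σ PV = 826.1815.
Macaulay duration = Σ(t·PV) / P = 4,967.4956 / 826.1815 = 6.01260 years.

6.01 years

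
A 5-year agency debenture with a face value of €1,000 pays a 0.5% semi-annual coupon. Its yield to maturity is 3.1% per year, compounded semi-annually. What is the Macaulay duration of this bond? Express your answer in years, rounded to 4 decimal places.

Periodic yield y = 0.0155. Discount each cash flow and weight by its period:
  t   CF        PV=CF/(1+0.0155)^t    t·PV
  1         2.50         2.4618         2.4618
  2         2.50         2.4243         4.8485
  3         2.50         2.3873         7.1618
  4         2.50         2.3508         9.4033
  5         2.50         2.3149        11.5747
  6         2.50         2.2796        13.6777
  7         2.50         2.2448        15.7137
  8         2.50         2.2106        17.6844
  9         2.50         2.1768        19.5913
  10    1,002.50       859.5776     8,595.7763
  Σ                    880.4286     8,697.8935
Price P = Σ PV = 880.4286.
Macaulay duration = Σ(t·PV) / P = 8,697.8935 / 880.4286 = 9.87916 half-year periods.
In years: 9.87916 / 2 = 4.93958 years.

4.9396 years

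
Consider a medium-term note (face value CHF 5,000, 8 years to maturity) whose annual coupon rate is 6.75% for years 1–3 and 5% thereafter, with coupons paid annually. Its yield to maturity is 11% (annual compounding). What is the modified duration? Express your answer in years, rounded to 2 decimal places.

5.61 years

Periodic yield y = 0.11. First find Macaulay duration:
  t   CF        PV=CF/(1+0.11)^t    t·PV
  1       337.50       304.0541       304.0541
  2       337.50       273.9226       547.8451
  3       337.50       246.7771       740.3313
  4       250.00       164.6827       658.7310
  5       250.00       148.3628       741.8142
  6       250.00       133.6602       801.9613
  7       250.00       120.4146       842.9022
  8     5,250.00     2,278.1141    18,224.9128
  Σ                  3,669.9882    22,862.5519
P = 3,669.9882; Macaulay duration = 22,862.5519 / 3,669.9882 = 6.22960 years.
Modified duration = D_Mac / (1 + y) = 6.22960 / 1.11 = 5.61225 years.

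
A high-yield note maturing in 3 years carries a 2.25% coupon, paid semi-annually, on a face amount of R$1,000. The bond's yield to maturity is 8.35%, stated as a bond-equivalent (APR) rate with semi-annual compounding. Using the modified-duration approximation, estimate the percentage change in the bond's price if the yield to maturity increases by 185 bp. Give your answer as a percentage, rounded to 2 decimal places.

Periodic yield y = 0.04175. Modified duration first:
  t   CF        PV=CF/(1+0.04175)^t    t·PV
  1        11.25        10.7991        10.7991
  2        11.25        10.3663        20.7327
  3        11.25         9.9509        29.8527
  4        11.25         9.5521        38.2084
  5        11.25         9.1693        45.8464
  6     1,011.25       791.1840     4,747.1038
  Σ                    841.0217     4,892.5431
P = 841.0217; D_Mac = 5.81738 half-year periods = 2.90869 yrs; D_mod = 2.90869/(1+0.04175) = 2.79212 yrs.
ΔP/P ≈ -D_mod · Δy = -2.79212 × (+0.0185) = -0.051654 = -5.1654%.

-5.17%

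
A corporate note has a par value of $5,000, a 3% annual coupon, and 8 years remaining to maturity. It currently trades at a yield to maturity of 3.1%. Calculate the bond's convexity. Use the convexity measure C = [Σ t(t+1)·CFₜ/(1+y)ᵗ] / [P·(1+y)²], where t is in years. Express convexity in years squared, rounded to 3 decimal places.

With y = 0.031:
  t   CF        PV=CF/(1+0.031)^t    t·PV        t(t+1)·PV
  1       150.00       145.4898       145.4898         290.9796
  2       150.00       141.1152       282.2305         846.6915
  3       150.00       136.8722       410.6166       1,642.4665
  4       150.00       132.7567       531.0270       2,655.1349
  5       150.00       128.7650       643.8251       3,862.9509
  6       150.00       124.8933       749.3600       5,245.5201
  7       150.00       121.1381       847.9664       6,783.7312
  8     5,150.00     4,034.0187    32,272.1496     290,449.3462
  Σ                  4,965.0491    35,882.6650     311,776.8208
P = 4,965.0491.
Convexity = Σ t(t+1)·PV / [P·(1+y)²] = 311,776.8208 / (4,965.0491 × 1.062961) = 59.07489.

59.075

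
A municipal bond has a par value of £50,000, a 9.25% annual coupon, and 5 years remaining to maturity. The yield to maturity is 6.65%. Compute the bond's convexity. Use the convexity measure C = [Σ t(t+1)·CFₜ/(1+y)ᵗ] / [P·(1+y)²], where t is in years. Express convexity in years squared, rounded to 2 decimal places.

21.24

With y = 0.0665:
  t   CF        PV=CF/(1+0.0665)^t    t·PV        t(t+1)·PV
  1     4,625.00     4,336.6151     4,336.6151       8,673.2302
  2     4,625.00     4,066.2120     8,132.4240      24,397.2720
  3     4,625.00     3,812.6695    11,438.0084      45,752.0337
  4     4,625.00     3,574.9362    14,299.7449      71,498.7244
  5    54,625.00    39,590.1503   197,950.7517   1,187,704.5105
  Σ                 55,380.5831   236,157.5442   1,338,025.7708
P = 55,380.5831.
Convexity = Σ t(t+1)·PV / [P·(1+y)²] = 1,338,025.7708 / (55,380.5831 × 1.137422) = 21.24150.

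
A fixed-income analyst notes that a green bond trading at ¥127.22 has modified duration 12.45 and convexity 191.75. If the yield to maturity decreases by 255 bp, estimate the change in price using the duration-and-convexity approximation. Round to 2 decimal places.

Duration effect: -D_mod·Δy = -12.45 × (-0.0255) = +0.317475
Convexity effect: ½·C·(Δy)² = 0.5 × 191.75 × (-0.0255)² = +0.06234271875
ΔP/P ≈ +0.317475 + 0.06234271875 = +0.37981771875
ΔP ≈ 127.22 × (+0.37981771875) = +48.320410179375.

+¥48.32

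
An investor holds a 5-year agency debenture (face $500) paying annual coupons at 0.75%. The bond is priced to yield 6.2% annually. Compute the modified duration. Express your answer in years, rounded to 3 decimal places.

4.627 years

Periodic yield y = 0.062. First find Macaulay duration:
  t   CF        PV=CF/(1+0.062)^t    t·PV
  1         3.75         3.5311         3.5311
  2         3.75         3.3249         6.6499
  3         3.75         3.1308         9.3925
  4         3.75         2.9480        11.7922
  5       503.75       372.9001     1,864.5004
  Σ                    385.8349     1,895.8659
P = 385.8349; Macaulay duration = 1,895.8659 / 385.8349 = 4.91367 years.
Modified duration = D_Mac / (1 + y) = 4.91367 / 1.062 = 4.62681 years.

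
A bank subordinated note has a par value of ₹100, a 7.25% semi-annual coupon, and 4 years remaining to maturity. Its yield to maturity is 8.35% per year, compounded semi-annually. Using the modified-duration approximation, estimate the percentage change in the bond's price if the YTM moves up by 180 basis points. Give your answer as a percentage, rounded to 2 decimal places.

Periodic yield y = 0.04175. Modified duration first:
  t   CF        PV=CF/(1+0.04175)^t    t·PV
  1        3.625         3.4797         3.4797
  2        3.625         3.3403         6.6805
  3        3.625         3.2064         9.6192
  4        3.625         3.0779        12.3116
  5        3.625         2.9545        14.7727
  6        3.625         2.8361        17.0168
  7        3.625         2.7225        19.0573
  8      103.625        74.7062       597.6494
  Σ                     96.3236       680.5872
P = 96.3236; D_Mac = 7.06563 half-year periods = 3.53282 yrs; D_mod = 3.53282/(1+0.04175) = 3.39123 yrs.
ΔP/P ≈ -D_mod · Δy = -3.39123 × (+0.018) = -0.061042 = -6.1042%.

-6.10%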